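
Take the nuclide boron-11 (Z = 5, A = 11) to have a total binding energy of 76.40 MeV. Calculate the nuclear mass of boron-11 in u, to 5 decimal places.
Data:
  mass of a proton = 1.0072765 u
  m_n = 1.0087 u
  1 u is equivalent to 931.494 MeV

11.00656 u

Mass defect = 76.40 MeV / (931.494 MeV/u) = 0.0820188 u
Constituent mass = 5(1.0072765) + 6(1.0087) = 11.0885825 u
Nuclear mass = 11.0885825 − 0.0820188 = 11.0065637 u ≈ 11.00656 u (to 5 decimal places)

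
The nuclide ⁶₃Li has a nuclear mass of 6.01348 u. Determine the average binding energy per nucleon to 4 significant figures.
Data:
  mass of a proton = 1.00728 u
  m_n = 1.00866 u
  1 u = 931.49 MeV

5.331 MeV/nucleon

Total constituent mass: 3 × 1.00728 + 3 × 1.00866 = 6.04782 u
Δm = 6.04782 − 6.01348 = 0.03434 u
Converting to energy: 0.03434 u × 931.49 MeV/u = 31.9874 MeV
BE/A = 31.9874 MeV / 6 = 5.331 MeV/nucleon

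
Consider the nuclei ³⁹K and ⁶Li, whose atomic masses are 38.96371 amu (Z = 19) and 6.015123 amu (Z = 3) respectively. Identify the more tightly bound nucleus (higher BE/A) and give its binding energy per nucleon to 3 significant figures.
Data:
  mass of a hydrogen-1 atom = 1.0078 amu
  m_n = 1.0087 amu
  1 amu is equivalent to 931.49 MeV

³⁹K; 8.56 MeV/nucleon

³⁹K: Σm = 19(1.0078) + 20(1.0087) = 39.3222 amu; Δm = 0.35849 amu; E_B = 333.93 MeV; E_B/A = 8.562 MeV
⁶Li: Σm = 3(1.0078) + 3(1.0087) = 6.0495 amu; Δm = 0.034377 amu; E_B = 32.022 MeV; E_B/A = 5.337 MeV
³⁹K has the higher binding energy per nucleon, so it is the more tightly bound nucleus.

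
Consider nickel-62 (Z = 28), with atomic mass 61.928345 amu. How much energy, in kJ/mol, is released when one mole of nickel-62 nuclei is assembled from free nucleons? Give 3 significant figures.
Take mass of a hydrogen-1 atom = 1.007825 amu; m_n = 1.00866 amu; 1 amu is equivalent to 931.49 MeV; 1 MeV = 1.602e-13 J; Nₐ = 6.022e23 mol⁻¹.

Mass of separated nucleons = 28(1.007825) + 34(1.00866) = 28.219100 + 34.29444 = 62.513540 amu
Mass defect Δm = 62.513540 − 61.928345 = 0.585195 amu
E_B = 0.585195 × 931.49 = 545.103 MeV
Per nucleus in joules: 545.103 MeV × 1.602e-13 J/MeV = 8.7326e-11 J
Per mole: 8.7326e-11 J × 6.022e23 mol⁻¹ = 5.2588e+13 J/mol

5.26e+10 kJ/mol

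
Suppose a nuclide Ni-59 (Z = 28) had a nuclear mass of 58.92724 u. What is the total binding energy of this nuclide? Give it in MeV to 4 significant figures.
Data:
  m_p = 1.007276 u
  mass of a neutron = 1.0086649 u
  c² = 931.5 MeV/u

With 28 protons and 31 neutrons (A = 59):
Total constituent mass: 28 × 1.007276 + 31 × 1.0086649 = 59.4723399 u
The mass defect is 59.4723399 − 58.92724 = 0.5450999 u.
Binding energy = Δm·c² = 0.5450999 × 931.5 MeV/u = 507.761 MeV

507.8 MeV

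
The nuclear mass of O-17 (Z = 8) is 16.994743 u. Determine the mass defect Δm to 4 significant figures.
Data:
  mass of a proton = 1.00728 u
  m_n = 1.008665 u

0.1415 u

Z = 8, so N = A − Z = 17 − 8 = 9.
Σm = 8·m_p + 9·m_n = 8.05824 + 9.077985 = 17.136225 u
Δm = 17.136225 − 16.994743 = 0.141482 u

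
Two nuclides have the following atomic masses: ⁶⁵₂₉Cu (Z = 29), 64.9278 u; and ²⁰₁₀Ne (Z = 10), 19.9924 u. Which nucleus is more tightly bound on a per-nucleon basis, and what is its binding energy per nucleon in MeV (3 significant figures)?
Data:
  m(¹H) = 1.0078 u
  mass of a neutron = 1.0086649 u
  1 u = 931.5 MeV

⁶⁵₂₉Cu: Σm = 29(1.0078) + 36(1.0086649) = 65.5381364 u; Δm = 0.6103364 u; E_B = 568.53 MeV; E_B/A = 8.747 MeV
²⁰₁₀Ne: Σm = 10(1.0078) + 10(1.0086649) = 20.1646490 u; Δm = 0.1722490 u; E_B = 160.4499 MeV; E_B/A = 8.022 MeV
⁶⁵₂₉Cu has the higher binding energy per nucleon, so it is the more tightly bound nucleus.

⁶⁵₂₉Cu; 8.75 MeV/nucleon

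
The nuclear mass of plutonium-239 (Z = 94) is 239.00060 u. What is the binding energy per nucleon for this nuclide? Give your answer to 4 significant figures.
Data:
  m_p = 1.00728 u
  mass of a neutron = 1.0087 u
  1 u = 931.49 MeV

The nucleus contains 94 protons and 239 − 94 = 145 neutrons.
Σm = 94·m_p + 145·m_n = 94.68432 + 146.2615 = 240.94582 u
Mass defect Δm = 240.94582 − 239.00060 = 1.94522 u
Binding energy = Δm·c² = 1.94522 × 931.49 MeV/u = 1811.95 MeV
Dividing by A = 239 gives 7.581 MeV per nucleon.

7.581 MeV/nucleon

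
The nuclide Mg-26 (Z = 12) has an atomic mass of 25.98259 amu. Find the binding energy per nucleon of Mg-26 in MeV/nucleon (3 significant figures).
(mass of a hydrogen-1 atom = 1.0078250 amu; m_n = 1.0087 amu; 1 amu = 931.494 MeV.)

Σm = 12·m(¹H) + 14·m_n = 12.0939000 + 14.1218 = 26.2157000 amu
Δm = 26.2157000 − 25.98259 = 0.2331100 amu
Binding energy = Δm·c² = 0.2331100 × 931.494 MeV/amu = 217.141 MeV
Per nucleon: 217.141 / 26 = 8.352 MeV

8.35 MeV/nucleon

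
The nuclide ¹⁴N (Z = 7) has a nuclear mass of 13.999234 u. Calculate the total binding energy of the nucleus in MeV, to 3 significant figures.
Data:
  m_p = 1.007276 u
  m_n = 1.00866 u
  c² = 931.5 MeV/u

Mass of separated nucleons = 7(1.007276) + 7(1.00866) = 7.050932 + 7.06062 = 14.111552 u
The mass defect is 14.111552 − 13.999234 = 0.112318 u.
Binding energy = Δm·c² = 0.112318 × 931.5 MeV/u = 104.624 MeV

105 MeV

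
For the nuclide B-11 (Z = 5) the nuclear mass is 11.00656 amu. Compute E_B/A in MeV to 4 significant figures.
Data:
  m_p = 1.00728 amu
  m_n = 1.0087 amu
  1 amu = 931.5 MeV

Z = 5, so N = A − Z = 11 − 5 = 6.
Total constituent mass: 5 × 1.00728 + 6 × 1.0087 = 11.08860 amu
The mass defect is 11.08860 − 11.00656 = 0.08204 amu.
Binding energy = Δm·c² = 0.08204 × 931.5 MeV/amu = 76.4203 MeV
Per nucleon: 76.4203 / 11 = 6.947 MeV

6.947 MeV/nucleon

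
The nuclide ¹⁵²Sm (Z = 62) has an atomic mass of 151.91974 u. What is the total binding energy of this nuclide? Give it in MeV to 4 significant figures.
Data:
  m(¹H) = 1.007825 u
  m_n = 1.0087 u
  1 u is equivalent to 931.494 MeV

1256 MeV

With 62 protons and 90 neutrons (A = 152):
Mass of separated nucleons = 62(1.007825) + 90(1.0087) = 62.485150 + 90.7830 = 153.268150 u
The mass defect is 153.268150 − 151.91974 = 1.348410 u.
Converting to energy: 1.348410 u × 931.494 MeV/u = 1256.04 MeV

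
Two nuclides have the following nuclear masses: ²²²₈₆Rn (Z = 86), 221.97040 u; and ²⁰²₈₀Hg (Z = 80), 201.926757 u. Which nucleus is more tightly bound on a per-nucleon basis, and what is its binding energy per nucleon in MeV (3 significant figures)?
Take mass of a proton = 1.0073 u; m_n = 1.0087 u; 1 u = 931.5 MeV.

²²²₈₆Rn: Σm = 86(1.0073) + 136(1.0087) = 223.8110 u; Δm = 1.84060 u; E_B = 1714.5 MeV; E_B/A = 7.723 MeV
²⁰²₈₀Hg: Σm = 80(1.0073) + 122(1.0087) = 203.6454 u; Δm = 1.718643 u; E_B = 1600.9 MeV; E_B/A = 7.925 MeV
²⁰²₈₀Hg has the higher binding energy per nucleon, so it is the more tightly bound nucleus.

²⁰²₈₀Hg; 7.93 MeV/nucleon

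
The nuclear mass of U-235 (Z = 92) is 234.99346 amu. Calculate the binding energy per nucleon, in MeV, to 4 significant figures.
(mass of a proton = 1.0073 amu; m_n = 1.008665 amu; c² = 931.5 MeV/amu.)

Z = 92, so N = A − Z = 235 − 92 = 143.
Mass of separated nucleons = 92(1.0073) + 143(1.008665) = 92.6716 + 144.239095 = 236.910695 amu
Δm = 236.910695 − 234.99346 = 1.917235 amu
E_B = 1.917235 × 931.5 = 1785.90 MeV
Per nucleon: 1785.90 / 235 = 7.600 MeV

7.600 MeV/nucleon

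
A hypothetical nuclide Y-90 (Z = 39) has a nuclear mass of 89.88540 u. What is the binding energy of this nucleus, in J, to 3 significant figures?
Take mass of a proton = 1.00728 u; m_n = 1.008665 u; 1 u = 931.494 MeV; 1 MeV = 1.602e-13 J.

1.25e-10 J

The nucleus contains 39 protons and 90 − 39 = 51 neutrons.
Σm = 39·m_p + 51·m_n = 39.28392 + 51.441915 = 90.725835 u
Δm = 90.725835 − 89.88540 = 0.840435 u
Binding energy = Δm·c² = 0.840435 × 931.494 MeV/u = 782.860 MeV
In joules: 782.860 MeV × 1.602e-13 J/MeV = 1.2541e-10 J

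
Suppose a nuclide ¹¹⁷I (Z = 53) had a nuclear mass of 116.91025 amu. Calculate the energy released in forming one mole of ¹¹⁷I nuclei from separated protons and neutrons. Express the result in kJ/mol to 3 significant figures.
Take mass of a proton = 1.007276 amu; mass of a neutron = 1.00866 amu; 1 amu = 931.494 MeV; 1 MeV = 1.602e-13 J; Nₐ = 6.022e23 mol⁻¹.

The nucleus contains 53 protons and 117 − 53 = 64 neutrons.
Total constituent mass: 53 × 1.007276 + 64 × 1.00866 = 117.939868 amu
The mass defect is 117.939868 − 116.91025 = 1.029618 amu.
Converting to energy: 1.029618 amu × 931.494 MeV/amu = 959.083 MeV
Per nucleus in joules: 959.083 MeV × 1.602e-13 J/MeV = 1.5365e-10 J
Per mole: 1.5365e-10 J × 6.022e23 mol⁻¹ = 9.2528e+13 J/mol

9.25e+10 kJ/mol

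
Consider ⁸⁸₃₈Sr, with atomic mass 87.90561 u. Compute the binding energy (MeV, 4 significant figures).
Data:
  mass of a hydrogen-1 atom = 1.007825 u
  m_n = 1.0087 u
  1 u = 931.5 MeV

The nucleus contains 38 protons and 88 − 38 = 50 neutrons.
Mass of separated nucleons = 38(1.007825) + 50(1.0087) = 38.297350 + 50.4350 = 88.732350 u
Mass defect Δm = 88.732350 − 87.90561 = 0.826740 u
Converting to energy: 0.826740 u × 931.5 MeV/u = 770.108 MeV

770.1 MeV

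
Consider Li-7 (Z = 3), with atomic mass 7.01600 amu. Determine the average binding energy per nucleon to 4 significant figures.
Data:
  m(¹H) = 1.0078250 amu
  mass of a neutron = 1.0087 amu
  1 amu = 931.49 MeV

5.626 MeV/nucleon

Z = 3, so N = A − Z = 7 − 3 = 4.
Mass of separated nucleons = 3(1.0078250) + 4(1.0087) = 3.0234750 + 4.0348 = 7.0582750 amu
The mass defect is 7.0582750 − 7.01600 = 0.0422750 amu.
Binding energy = Δm·c² = 0.0422750 × 931.49 MeV/amu = 39.3787 MeV
Per nucleon: 39.3787 / 7 = 5.626 MeV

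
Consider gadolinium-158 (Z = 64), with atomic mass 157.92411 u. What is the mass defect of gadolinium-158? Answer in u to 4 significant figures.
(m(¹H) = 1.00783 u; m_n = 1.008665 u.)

With 64 protons and 94 neutrons (A = 158):
Σm = 64·m(¹H) + 94·m_n = 64.50112 + 94.814510 = 159.315630 u
Mass defect Δm = 159.315630 − 157.92411 = 1.391520 u

1.392 u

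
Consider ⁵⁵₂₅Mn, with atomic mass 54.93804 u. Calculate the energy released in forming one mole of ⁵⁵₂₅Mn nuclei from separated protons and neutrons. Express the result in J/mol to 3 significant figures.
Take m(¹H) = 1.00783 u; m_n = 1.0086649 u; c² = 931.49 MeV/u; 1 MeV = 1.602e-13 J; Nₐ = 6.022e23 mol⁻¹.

4.65e+13 J/mol

Total constituent mass: 25 × 1.00783 + 30 × 1.0086649 = 55.4556970 u
Δm = 55.4556970 − 54.93804 = 0.5176570 u
Binding energy = Δm·c² = 0.5176570 × 931.49 MeV/u = 482.192 MeV
Per nucleus in joules: 482.192 MeV × 1.602e-13 J/MeV = 7.7247e-11 J
Per mole: 7.7247e-11 J × 6.022e23 mol⁻¹ = 4.6518e+13 J/mol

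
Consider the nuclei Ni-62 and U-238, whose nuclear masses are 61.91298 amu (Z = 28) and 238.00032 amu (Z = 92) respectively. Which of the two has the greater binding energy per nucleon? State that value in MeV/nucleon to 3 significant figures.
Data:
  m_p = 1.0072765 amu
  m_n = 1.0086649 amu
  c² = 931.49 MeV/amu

Ni-62: Σm = 28(1.0072765) + 34(1.0086649) = 62.4983486 amu; Δm = 0.5853686 amu; E_B = 545.265 MeV; E_B/A = 8.7946 MeV
U-238: Σm = 92(1.0072765) + 146(1.0086649) = 239.9345134 amu; Δm = 1.9341934 amu; E_B = 1801.7 MeV; E_B/A = 7.570 MeV
Ni-62 has the higher binding energy per nucleon, so it is the more tightly bound nucleus.

Ni-62; 8.79 MeV/nucleon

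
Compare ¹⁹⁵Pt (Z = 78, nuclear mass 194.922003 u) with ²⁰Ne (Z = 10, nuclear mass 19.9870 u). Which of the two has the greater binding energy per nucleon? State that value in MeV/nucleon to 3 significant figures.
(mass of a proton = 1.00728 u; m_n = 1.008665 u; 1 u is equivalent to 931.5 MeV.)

²⁰Ne; 8.03 MeV/nucleon

¹⁹⁵Pt: Σm = 78(1.00728) + 117(1.008665) = 196.581645 u; Δm = 1.659642 u; E_B = 1546.0 MeV; E_B/A = 7.928 MeV
²⁰Ne: Σm = 10(1.00728) + 10(1.008665) = 20.159450 u; Δm = 0.172450 u; E_B = 160.64 MeV; E_B/A = 8.032 MeV
²⁰Ne has the higher binding energy per nucleon, so it is the more tightly bound nucleus.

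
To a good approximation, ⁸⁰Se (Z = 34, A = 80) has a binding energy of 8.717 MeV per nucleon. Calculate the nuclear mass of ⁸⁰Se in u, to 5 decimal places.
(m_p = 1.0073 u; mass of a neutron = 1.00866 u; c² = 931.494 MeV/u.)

Total binding energy = 80 × 8.717 = 697.360 MeV
Mass defect = 697.360 MeV / (931.494 MeV/u) = 0.7486468 u
Constituent mass = 34(1.0073) + 46(1.00866) = 80.64656 u
Nuclear mass = 80.64656 − 0.7486468 = 79.8979132 u ≈ 79.89791 u (to 5 decimal places)

79.89791 u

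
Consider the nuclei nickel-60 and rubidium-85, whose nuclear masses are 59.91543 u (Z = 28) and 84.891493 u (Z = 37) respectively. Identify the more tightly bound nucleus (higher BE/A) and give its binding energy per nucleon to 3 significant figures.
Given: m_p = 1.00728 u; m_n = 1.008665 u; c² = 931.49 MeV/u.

nickel-60: Σm = 28(1.00728) + 32(1.008665) = 60.481120 u; Δm = 0.565690 u; E_B = 526.93 MeV; E_B/A = 8.782 MeV
rubidium-85: Σm = 37(1.00728) + 48(1.008665) = 85.685280 u; Δm = 0.793787 u; E_B = 739.40 MeV; E_B/A = 8.699 MeV
nickel-60 has the higher binding energy per nucleon, so it is the more tightly bound nucleus.

nickel-60; 8.78 MeV/nucleon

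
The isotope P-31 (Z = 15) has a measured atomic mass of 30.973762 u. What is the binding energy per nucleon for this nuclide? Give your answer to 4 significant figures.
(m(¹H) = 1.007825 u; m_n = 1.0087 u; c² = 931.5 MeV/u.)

The nucleus contains 15 protons and 31 − 15 = 16 neutrons.
Σm = 15·m(¹H) + 16·m_n = 15.117375 + 16.1392 = 31.256575 u
The mass defect is 31.256575 − 30.973762 = 0.282813 u.
E_B = 0.282813 × 931.5 = 263.440 MeV
Dividing by A = 31 gives 8.498 MeV per nucleon.

8.498 MeV/nucleon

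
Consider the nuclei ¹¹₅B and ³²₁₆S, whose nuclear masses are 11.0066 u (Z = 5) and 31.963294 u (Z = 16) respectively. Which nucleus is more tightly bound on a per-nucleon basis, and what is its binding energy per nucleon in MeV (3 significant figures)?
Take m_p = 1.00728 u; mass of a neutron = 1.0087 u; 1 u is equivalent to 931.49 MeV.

³²₁₆S; 8.51 MeV/nucleon

¹¹₅B: Σm = 5(1.00728) + 6(1.0087) = 11.08860 u; Δm = 0.08200 u; E_B = 76.382 MeV; E_B/A = 6.944 MeV
³²₁₆S: Σm = 16(1.00728) + 16(1.0087) = 32.25568 u; Δm = 0.292386 u; E_B = 272.35 MeV; E_B/A = 8.511 MeV
³²₁₆S has the higher binding energy per nucleon, so it is the more tightly bound nucleus.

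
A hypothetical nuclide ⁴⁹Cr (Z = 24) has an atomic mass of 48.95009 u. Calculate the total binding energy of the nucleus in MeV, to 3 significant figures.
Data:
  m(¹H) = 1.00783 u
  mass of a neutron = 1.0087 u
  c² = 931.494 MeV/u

424 MeV

Total constituent mass: 24 × 1.00783 + 25 × 1.0087 = 49.40542 u
The mass defect is 49.40542 − 48.95009 = 0.45533 u.
Binding energy = Δm·c² = 0.45533 × 931.494 MeV/u = 424.137 MeV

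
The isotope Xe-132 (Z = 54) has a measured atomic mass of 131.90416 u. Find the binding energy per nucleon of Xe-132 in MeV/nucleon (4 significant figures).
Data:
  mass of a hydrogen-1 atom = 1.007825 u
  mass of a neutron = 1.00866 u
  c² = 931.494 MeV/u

8.425 MeV/nucleon

The nucleus contains 54 protons and 132 − 54 = 78 neutrons.
Total constituent mass: 54 × 1.007825 + 78 × 1.00866 = 133.098030 u
Mass defect Δm = 133.098030 − 131.90416 = 1.193870 u
Converting to energy: 1.193870 u × 931.494 MeV/u = 1112.08 MeV
Per nucleon: 1112.08 / 132 = 8.425 MeV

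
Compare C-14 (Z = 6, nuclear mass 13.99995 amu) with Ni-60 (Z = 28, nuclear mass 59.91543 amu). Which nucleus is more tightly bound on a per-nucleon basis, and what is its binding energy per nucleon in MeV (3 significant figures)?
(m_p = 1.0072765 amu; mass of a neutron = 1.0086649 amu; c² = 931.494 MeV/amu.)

C-14: Σm = 6(1.0072765) + 8(1.0086649) = 14.1129782 amu; Δm = 0.1130282 amu; E_B = 105.285 MeV; E_B/A = 7.520 MeV
Ni-60: Σm = 28(1.0072765) + 32(1.0086649) = 60.4810188 amu; Δm = 0.5655888 amu; E_B = 526.84 MeV; E_B/A = 8.781 MeV
Ni-60 has the higher binding energy per nucleon, so it is the more tightly bound nucleus.

Ni-60; 8.78 MeV/nucleon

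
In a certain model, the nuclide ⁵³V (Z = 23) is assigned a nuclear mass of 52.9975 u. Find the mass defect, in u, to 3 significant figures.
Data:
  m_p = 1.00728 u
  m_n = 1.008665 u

0.430 u

Total constituent mass: 23 × 1.00728 + 30 × 1.008665 = 53.427390 u
Δm = 53.427390 − 52.9975 = 0.429890 u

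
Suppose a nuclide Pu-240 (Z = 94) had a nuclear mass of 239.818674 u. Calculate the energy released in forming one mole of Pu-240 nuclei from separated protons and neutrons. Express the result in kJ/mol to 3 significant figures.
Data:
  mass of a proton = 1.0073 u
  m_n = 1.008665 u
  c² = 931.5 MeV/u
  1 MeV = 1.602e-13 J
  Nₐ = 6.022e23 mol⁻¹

Z = 94, so N = A − Z = 240 − 94 = 146.
Mass of separated nucleons = 94(1.0073) + 146(1.008665) = 94.6862 + 147.265090 = 241.951290 u
Mass defect Δm = 241.951290 − 239.818674 = 2.132616 u
Converting to energy: 2.132616 u × 931.5 MeV/u = 1986.53 MeV
Per nucleus in joules: 1986.53 MeV × 1.602e-13 J/MeV = 3.1824e-10 J
Per mole: 3.1824e-10 J × 6.022e23 mol⁻¹ = 1.9164e+14 J/mol

1.92e+11 kJ/mol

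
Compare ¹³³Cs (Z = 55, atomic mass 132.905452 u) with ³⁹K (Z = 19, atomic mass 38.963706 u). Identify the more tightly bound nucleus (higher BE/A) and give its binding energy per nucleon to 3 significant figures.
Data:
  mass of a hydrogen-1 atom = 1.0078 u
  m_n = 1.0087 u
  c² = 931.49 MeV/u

³⁹K; 8.56 MeV/nucleon

¹³³Cs: Σm = 55(1.0078) + 78(1.0087) = 134.1076 u; Δm = 1.202148 u; E_B = 1119.79 MeV; E_B/A = 8.419 MeV
³⁹K: Σm = 19(1.0078) + 20(1.0087) = 39.3222 u; Δm = 0.358494 u; E_B = 333.93 MeV; E_B/A = 8.562 MeV
³⁹K has the higher binding energy per nucleon, so it is the more tightly bound nucleus.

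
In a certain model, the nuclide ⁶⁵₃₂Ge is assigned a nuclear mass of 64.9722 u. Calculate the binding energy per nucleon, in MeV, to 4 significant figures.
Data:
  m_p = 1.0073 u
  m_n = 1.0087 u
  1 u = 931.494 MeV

Σm = 32·m_p + 33·m_n = 32.2336 + 33.2871 = 65.5207 u
Δm = 65.5207 − 64.9722 = 0.5485 u
Binding energy = Δm·c² = 0.5485 × 931.494 MeV/u = 510.924 MeV
BE/A = 510.924 MeV / 65 = 7.860 MeV/nucleon

7.860 MeV/nucleon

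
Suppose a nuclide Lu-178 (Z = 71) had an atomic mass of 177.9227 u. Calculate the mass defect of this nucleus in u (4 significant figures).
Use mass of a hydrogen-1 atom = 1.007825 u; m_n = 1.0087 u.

With 71 protons and 107 neutrons (A = 178):
Σm = 71·m(¹H) + 107·m_n = 71.555575 + 107.9309 = 179.486475 u
Δm = 179.486475 − 177.9227 = 1.563775 u

1.564 u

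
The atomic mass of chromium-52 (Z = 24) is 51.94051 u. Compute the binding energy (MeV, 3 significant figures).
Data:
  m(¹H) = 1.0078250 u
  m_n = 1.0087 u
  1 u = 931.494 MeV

457 MeV

The nucleus contains 24 protons and 52 − 24 = 28 neutrons.
Mass of separated nucleons = 24(1.0078250) + 28(1.0087) = 24.1878000 + 28.2436 = 52.4314000 u
Δm = 52.4314000 − 51.94051 = 0.4908900 u
Binding energy = Δm·c² = 0.4908900 × 931.494 MeV/u = 457.261 MeV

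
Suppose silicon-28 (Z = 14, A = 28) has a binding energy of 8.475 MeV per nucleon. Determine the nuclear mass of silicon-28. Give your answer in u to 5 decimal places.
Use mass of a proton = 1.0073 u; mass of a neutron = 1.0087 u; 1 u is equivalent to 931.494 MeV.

27.96925 u

Total binding energy = 28 × 8.475 = 237.300 MeV
Mass defect = 237.300 MeV / (931.494 MeV/u) = 0.2547520 u
Constituent mass = 14(1.0073) + 14(1.0087) = 28.2240 u
Nuclear mass = 28.2240 − 0.2547520 = 27.9692480 u ≈ 27.96925 u (to 5 decimal places)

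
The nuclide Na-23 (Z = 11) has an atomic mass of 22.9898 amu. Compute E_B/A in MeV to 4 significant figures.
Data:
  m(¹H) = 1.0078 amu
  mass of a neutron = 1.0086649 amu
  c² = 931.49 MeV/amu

With 11 protons and 12 neutrons (A = 23):
Total constituent mass: 11 × 1.0078 + 12 × 1.0086649 = 23.1897788 amu
The mass defect is 23.1897788 − 22.9898 = 0.1999788 amu.
Binding energy = Δm·c² = 0.1999788 × 931.49 MeV/amu = 186.278 MeV
Per nucleon: 186.278 / 23 = 8.099 MeV

8.099 MeV/nucleon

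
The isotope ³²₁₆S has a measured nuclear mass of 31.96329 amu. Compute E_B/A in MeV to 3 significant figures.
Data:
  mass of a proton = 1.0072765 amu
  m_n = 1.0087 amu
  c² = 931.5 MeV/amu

With 16 protons and 16 neutrons (A = 32):
Total constituent mass: 16 × 1.0072765 + 16 × 1.0087 = 32.2556240 amu
The mass defect is 32.2556240 − 31.96329 = 0.2923340 amu.
Binding energy = Δm·c² = 0.2923340 × 931.5 MeV/amu = 272.309 MeV
Dividing by A = 32 gives 8.510 MeV per nucleon.

8.51 MeV/nucleon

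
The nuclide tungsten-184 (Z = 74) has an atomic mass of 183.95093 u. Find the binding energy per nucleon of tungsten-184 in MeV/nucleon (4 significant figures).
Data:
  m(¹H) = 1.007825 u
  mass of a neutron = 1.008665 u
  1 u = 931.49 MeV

The nucleus contains 74 protons and 184 − 74 = 110 neutrons.
Σm = 74·m(¹H) + 110·m_n = 74.579050 + 110.953150 = 185.532200 u
The mass defect is 185.532200 − 183.95093 = 1.581270 u.
Binding energy = Δm·c² = 1.581270 × 931.49 MeV/u = 1472.94 MeV
BE/A = 1472.94 MeV / 184 = 8.005 MeV/nucleon

8.005 MeV/nucleon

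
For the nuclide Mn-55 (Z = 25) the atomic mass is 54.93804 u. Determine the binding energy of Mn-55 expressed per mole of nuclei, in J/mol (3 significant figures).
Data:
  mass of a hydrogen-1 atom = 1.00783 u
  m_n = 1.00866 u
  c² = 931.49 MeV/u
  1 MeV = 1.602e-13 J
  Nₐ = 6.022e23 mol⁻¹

4.65e+13 J/mol

Total constituent mass: 25 × 1.00783 + 30 × 1.00866 = 55.45555 u
The mass defect is 55.45555 − 54.93804 = 0.51751 u.
Converting to energy: 0.51751 u × 931.49 MeV/u = 482.055 MeV
Per nucleus in joules: 482.055 MeV × 1.602e-13 J/MeV = 7.7225e-11 J
Per mole: 7.7225e-11 J × 6.022e23 mol⁻¹ = 4.6505e+13 J/mol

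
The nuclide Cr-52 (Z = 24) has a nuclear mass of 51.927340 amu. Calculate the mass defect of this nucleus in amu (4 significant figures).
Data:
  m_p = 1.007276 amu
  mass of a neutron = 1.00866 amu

0.4898 amu

Σm = 24·m_p + 28·m_n = 24.174624 + 28.24248 = 52.417104 amu
Mass defect Δm = 52.417104 − 51.927340 = 0.489764 amu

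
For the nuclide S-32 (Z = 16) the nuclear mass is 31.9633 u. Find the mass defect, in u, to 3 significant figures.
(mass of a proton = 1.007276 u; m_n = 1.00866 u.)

The nucleus contains 16 protons and 32 − 16 = 16 neutrons.
Mass of separated nucleons = 16(1.007276) + 16(1.00866) = 16.116416 + 16.13856 = 32.254976 u
Δm = 32.254976 − 31.9633 = 0.291676 u

0.292 u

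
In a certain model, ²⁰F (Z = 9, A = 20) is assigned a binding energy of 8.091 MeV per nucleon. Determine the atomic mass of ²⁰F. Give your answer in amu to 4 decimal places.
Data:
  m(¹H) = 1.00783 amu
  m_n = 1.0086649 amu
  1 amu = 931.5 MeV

19.9921 amu

Total binding energy = 20 × 8.091 = 161.820 MeV
Mass defect = 161.820 MeV / (931.5 MeV/amu) = 0.173720 amu
Constituent mass = 9(1.00783) + 11(1.0086649) = 20.1657839 amu
Atomic mass = 20.1657839 − 0.173720 = 19.9920639 amu ≈ 19.9921 amu (to 4 decimal places)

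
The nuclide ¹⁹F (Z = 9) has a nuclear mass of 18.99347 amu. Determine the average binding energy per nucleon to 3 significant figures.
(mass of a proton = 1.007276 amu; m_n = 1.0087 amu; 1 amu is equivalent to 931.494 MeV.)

7.80 MeV/nucleon

Mass of separated nucleons = 9(1.007276) + 10(1.0087) = 9.065484 + 10.0870 = 19.152484 amu
The mass defect is 19.152484 − 18.99347 = 0.159014 amu.
E_B = 0.159014 × 931.494 = 148.121 MeV
BE/A = 148.121 MeV / 19 = 7.796 MeV/nucleon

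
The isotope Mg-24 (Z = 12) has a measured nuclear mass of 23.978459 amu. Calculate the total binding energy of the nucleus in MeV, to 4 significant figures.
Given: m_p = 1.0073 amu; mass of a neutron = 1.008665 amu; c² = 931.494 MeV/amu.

The nucleus contains 12 protons and 24 − 12 = 12 neutrons.
Mass of separated nucleons = 12(1.0073) + 12(1.008665) = 12.0876 + 12.103980 = 24.191580 amu
The mass defect is 24.191580 − 23.978459 = 0.213121 amu.
Converting to energy: 0.213121 amu × 931.494 MeV/amu = 198.521 MeV

198.5 MeV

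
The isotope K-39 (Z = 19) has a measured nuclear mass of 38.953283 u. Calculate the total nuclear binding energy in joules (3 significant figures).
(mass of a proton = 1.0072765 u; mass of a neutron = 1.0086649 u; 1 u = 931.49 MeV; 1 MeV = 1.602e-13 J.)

5.35e-11 J

With 19 protons and 20 neutrons (A = 39):
Σm = 19·m_p + 20·m_n = 19.1382535 + 20.1732980 = 39.3115515 u
Δm = 39.3115515 − 38.953283 = 0.3582685 u
Converting to energy: 0.3582685 u × 931.49 MeV/u = 333.724 MeV
In joules: 333.724 MeV × 1.602e-13 J/MeV = 5.3463e-11 J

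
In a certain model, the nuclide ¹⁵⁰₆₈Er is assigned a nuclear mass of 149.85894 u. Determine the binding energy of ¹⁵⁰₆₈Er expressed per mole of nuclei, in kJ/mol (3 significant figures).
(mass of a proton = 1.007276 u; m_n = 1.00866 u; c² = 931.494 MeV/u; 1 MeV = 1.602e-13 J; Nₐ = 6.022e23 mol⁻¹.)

The nucleus contains 68 protons and 150 − 68 = 82 neutrons.
Σm = 68·m_p + 82·m_n = 68.494768 + 82.71012 = 151.204888 u
The mass defect is 151.204888 − 149.85894 = 1.345948 u.
E_B = 1.345948 × 931.494 = 1253.74 MeV
Per nucleus in joules: 1253.74 MeV × 1.602e-13 J/MeV = 2.0085e-10 J
Per mole: 2.0085e-10 J × 6.022e23 mol⁻¹ = 1.2095e+14 J/mol

1.21e+11 kJ/mol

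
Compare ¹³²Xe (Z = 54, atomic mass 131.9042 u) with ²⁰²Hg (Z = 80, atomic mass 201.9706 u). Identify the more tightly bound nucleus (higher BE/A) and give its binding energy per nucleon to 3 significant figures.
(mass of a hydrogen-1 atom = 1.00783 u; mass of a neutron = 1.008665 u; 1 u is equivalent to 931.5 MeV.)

¹³²Xe: Σm = 54(1.00783) + 78(1.008665) = 133.098690 u; Δm = 1.194490 u; E_B = 1112.67 MeV; E_B/A = 8.429 MeV
²⁰²Hg: Σm = 80(1.00783) + 122(1.008665) = 203.683530 u; Δm = 1.712930 u; E_B = 1595.6 MeV; E_B/A = 7.899 MeV
¹³²Xe has the higher binding energy per nucleon, so it is the more tightly bound nucleus.

¹³²Xe; 8.43 MeV/nucleon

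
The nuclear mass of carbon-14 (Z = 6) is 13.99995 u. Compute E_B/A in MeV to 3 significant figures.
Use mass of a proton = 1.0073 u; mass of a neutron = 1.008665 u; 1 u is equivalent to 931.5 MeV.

With 6 protons and 8 neutrons (A = 14):
Mass of separated nucleons = 6(1.0073) + 8(1.008665) = 6.0438 + 8.069320 = 14.113120 u
Δm = 14.113120 − 13.99995 = 0.113170 u
E_B = 0.113170 × 931.5 = 105.418 MeV
Dividing by A = 14 gives 7.530 MeV per nucleon.

7.53 MeV/nucleon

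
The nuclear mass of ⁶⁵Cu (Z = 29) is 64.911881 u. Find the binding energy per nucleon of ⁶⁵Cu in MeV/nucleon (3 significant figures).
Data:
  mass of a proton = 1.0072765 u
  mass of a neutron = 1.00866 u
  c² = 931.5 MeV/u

Total constituent mass: 29 × 1.0072765 + 36 × 1.00866 = 65.5227785 u
Δm = 65.5227785 − 64.911881 = 0.6108975 u
Converting to energy: 0.6108975 u × 931.5 MeV/u = 569.051 MeV
Dividing by A = 65 gives 8.7546 MeV per nucleon.

8.75 MeV/nucleon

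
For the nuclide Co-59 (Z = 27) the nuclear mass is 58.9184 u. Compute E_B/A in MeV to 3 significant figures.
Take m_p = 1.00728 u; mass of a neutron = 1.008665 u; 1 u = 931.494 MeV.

Σm = 27·m_p + 32·m_n = 27.19656 + 32.277280 = 59.473840 u
Mass defect Δm = 59.473840 − 58.9184 = 0.555440 u
Binding energy = Δm·c² = 0.555440 × 931.494 MeV/u = 517.389 MeV
BE/A = 517.389 MeV / 59 = 8.769 MeV/nucleon

8.77 MeV/nucleon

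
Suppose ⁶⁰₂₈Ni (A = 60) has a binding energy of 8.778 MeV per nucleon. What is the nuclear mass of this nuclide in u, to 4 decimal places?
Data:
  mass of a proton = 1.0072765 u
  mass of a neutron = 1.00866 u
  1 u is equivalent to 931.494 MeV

59.9154 u

Total binding energy = 60 × 8.778 = 526.680 MeV
Mass defect = 526.680 MeV / (931.494 MeV/u) = 0.565414 u
Constituent mass = 28(1.0072765) + 32(1.00866) = 60.4808620 u
Nuclear mass = 60.4808620 − 0.565414 = 59.9154480 u ≈ 59.9154 u (to 4 decimal places)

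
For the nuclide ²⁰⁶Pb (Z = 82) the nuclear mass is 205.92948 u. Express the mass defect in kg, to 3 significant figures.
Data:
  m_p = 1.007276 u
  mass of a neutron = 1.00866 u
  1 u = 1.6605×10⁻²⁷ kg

Z = 82, so N = A − Z = 206 − 82 = 124.
Mass of separated nucleons = 82(1.007276) + 124(1.00866) = 82.596632 + 125.07384 = 207.670472 u
Mass defect Δm = 207.670472 − 205.92948 = 1.740992 u
In SI units: 1.740992 u × 1.6605×10⁻²⁷ kg/u = 2.8909e-27 kg

2.89e-27 kg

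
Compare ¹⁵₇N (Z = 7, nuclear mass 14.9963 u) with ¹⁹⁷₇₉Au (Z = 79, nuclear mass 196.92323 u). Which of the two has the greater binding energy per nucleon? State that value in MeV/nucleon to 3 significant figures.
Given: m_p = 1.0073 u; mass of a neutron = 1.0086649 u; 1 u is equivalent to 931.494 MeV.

¹⁹⁷₇₉Au; 7.92 MeV/nucleon

¹⁵₇N: Σm = 7(1.0073) + 8(1.0086649) = 15.1204192 u; Δm = 0.1241192 u; E_B = 115.62 MeV; E_B/A = 7.708 MeV
¹⁹⁷₇₉Au: Σm = 79(1.0073) + 118(1.0086649) = 198.5991582 u; Δm = 1.6759282 u; E_B = 1561.1 MeV; E_B/A = 7.924 MeV
¹⁹⁷₇₉Au has the higher binding energy per nucleon, so it is the more tightly bound nucleus.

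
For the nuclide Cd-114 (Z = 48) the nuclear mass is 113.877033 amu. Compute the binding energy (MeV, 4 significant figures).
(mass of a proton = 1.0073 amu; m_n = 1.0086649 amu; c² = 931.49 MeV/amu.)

Σm = 48·m_p + 66·m_n = 48.3504 + 66.5718834 = 114.9222834 amu
Δm = 114.9222834 − 113.877033 = 1.0452504 amu
Converting to energy: 1.0452504 amu × 931.49 MeV/amu = 973.640 MeV

973.6 MeV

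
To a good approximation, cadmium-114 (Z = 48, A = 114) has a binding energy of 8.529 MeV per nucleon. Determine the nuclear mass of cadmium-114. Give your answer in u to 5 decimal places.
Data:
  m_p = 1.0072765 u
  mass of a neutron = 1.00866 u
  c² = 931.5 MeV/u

Total binding energy = 114 × 8.529 = 972.306 MeV
Mass defect = 972.306 MeV / (931.5 MeV/u) = 1.0438068 u
Constituent mass = 48(1.0072765) + 66(1.00866) = 114.9208320 u
Nuclear mass = 114.9208320 − 1.0438068 = 113.8770252 u ≈ 113.87703 u (to 5 decimal places)

113.87703 u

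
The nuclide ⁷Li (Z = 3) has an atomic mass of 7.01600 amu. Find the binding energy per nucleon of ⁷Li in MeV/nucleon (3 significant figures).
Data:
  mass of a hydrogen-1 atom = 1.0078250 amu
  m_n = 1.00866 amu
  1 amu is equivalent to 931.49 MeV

With 3 protons and 4 neutrons (A = 7):
Mass of separated nucleons = 3(1.0078250) + 4(1.00866) = 3.0234750 + 4.03464 = 7.0581150 amu
Mass defect Δm = 7.0581150 − 7.01600 = 0.0421150 amu
Converting to energy: 0.0421150 amu × 931.49 MeV/amu = 39.2297 MeV
Per nucleon: 39.2297 / 7 = 5.604 MeV

5.60 MeV/nucleon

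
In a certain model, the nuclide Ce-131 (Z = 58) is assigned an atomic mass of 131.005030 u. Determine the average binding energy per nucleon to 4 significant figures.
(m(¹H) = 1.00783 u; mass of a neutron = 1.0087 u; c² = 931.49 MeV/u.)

Σm = 58·m(¹H) + 73·m_n = 58.45414 + 73.6351 = 132.08924 u
Mass defect Δm = 132.08924 − 131.005030 = 1.084210 u
Binding energy = Δm·c² = 1.084210 × 931.49 MeV/u = 1009.93 MeV
BE/A = 1009.93 MeV / 131 = 7.709 MeV/nucleon

7.709 MeV/nucleon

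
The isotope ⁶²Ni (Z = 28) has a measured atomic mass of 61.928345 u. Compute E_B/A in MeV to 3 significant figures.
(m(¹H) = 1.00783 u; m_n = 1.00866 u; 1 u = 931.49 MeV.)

The nucleus contains 28 protons and 62 − 28 = 34 neutrons.
Σm = 28·m(¹H) + 34·m_n = 28.21924 + 34.29444 = 62.51368 u
Mass defect Δm = 62.51368 − 61.928345 = 0.585335 u
E_B = 0.585335 × 931.49 = 545.234 MeV
Dividing by A = 62 gives 8.794 MeV per nucleon.

8.79 MeV/nucleon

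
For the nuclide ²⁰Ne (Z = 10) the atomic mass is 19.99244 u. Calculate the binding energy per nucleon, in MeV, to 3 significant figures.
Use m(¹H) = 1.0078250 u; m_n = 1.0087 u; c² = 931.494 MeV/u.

Mass of separated nucleons = 10(1.0078250) + 10(1.0087) = 10.0782500 + 10.0870 = 20.1652500 u
The mass defect is 20.1652500 − 19.99244 = 0.1728100 u.
Binding energy = Δm·c² = 0.1728100 × 931.494 MeV/u = 160.971 MeV
Per nucleon: 160.971 / 20 = 8.049 MeV

8.05 MeV/nucleon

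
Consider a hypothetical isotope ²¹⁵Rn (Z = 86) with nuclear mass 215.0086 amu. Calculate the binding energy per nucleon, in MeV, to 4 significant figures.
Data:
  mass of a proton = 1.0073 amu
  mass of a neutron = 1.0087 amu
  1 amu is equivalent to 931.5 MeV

7.545 MeV/nucleon

Σm = 86·m_p + 129·m_n = 86.6278 + 130.1223 = 216.7501 amu
Δm = 216.7501 − 215.0086 = 1.7415 amu
Binding energy = Δm·c² = 1.7415 × 931.5 MeV/amu = 1622.21 MeV
Per nucleon: 1622.21 / 215 = 7.545 MeV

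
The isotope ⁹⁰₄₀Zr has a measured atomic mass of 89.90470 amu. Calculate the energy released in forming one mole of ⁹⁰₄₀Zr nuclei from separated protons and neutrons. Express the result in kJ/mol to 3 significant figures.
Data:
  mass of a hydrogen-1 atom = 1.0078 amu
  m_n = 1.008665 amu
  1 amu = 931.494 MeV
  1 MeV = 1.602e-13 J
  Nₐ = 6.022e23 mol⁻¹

7.55e+10 kJ/mol

Z = 40, so N = A − Z = 90 − 40 = 50.
Total constituent mass: 40 × 1.0078 + 50 × 1.008665 = 90.745250 amu
Mass defect Δm = 90.745250 − 89.90470 = 0.840550 amu
Binding energy = Δm·c² = 0.840550 × 931.494 MeV/amu = 782.967 MeV
Per nucleus in joules: 782.967 MeV × 1.602e-13 J/MeV = 1.2543e-10 J
Per mole: 1.2543e-10 J × 6.022e23 mol⁻¹ = 7.5534e+13 J/mol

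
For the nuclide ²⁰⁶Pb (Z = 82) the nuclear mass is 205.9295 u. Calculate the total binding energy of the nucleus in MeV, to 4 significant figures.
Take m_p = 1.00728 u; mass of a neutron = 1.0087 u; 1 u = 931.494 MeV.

Z = 82, so N = A − Z = 206 − 82 = 124.
Σm = 82·m_p + 124·m_n = 82.59696 + 125.0788 = 207.67576 u
Δm = 207.67576 − 205.9295 = 1.74626 u
Converting to energy: 1.74626 u × 931.494 MeV/u = 1626.63 MeV

1627 MeV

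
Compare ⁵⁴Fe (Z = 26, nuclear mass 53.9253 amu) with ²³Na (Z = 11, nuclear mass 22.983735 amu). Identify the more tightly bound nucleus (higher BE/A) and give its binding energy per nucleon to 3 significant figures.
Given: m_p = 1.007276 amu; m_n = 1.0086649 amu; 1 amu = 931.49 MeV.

⁵⁴Fe: Σm = 26(1.007276) + 28(1.0086649) = 54.4317932 amu; Δm = 0.5064932 amu; E_B = 471.79 MeV; E_B/A = 8.737 MeV
²³Na: Σm = 11(1.007276) + 12(1.0086649) = 23.1840148 amu; Δm = 0.2002798 amu; E_B = 186.56 MeV; E_B/A = 8.111 MeV
⁵⁴Fe has the higher binding energy per nucleon, so it is the more tightly bound nucleus.

⁵⁴Fe; 8.74 MeV/nucleon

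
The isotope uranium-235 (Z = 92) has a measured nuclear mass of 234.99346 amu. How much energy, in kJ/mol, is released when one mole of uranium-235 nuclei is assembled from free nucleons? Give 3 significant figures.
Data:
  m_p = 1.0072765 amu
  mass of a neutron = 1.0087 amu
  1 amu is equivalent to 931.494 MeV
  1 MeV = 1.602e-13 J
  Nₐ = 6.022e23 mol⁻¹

The nucleus contains 92 protons and 235 − 92 = 143 neutrons.
Σm = 92·m_p + 143·m_n = 92.6694380 + 144.2441 = 236.9135380 amu
The mass defect is 236.9135380 − 234.99346 = 1.9200780 amu.
Converting to energy: 1.9200780 amu × 931.494 MeV/amu = 1788.54 MeV
Per nucleus in joules: 1788.54 MeV × 1.602e-13 J/MeV = 2.8652e-10 J
Per mole: 2.8652e-10 J × 6.022e23 mol⁻¹ = 1.7254e+14 J/mol

1.73e+11 kJ/mol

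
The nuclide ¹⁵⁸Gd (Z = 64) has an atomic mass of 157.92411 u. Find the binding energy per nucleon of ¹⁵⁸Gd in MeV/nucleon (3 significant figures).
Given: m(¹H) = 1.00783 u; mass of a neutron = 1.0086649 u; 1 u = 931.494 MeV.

Mass of separated nucleons = 64(1.00783) + 94(1.0086649) = 64.50112 + 94.8145006 = 159.3156206 u
Mass defect Δm = 159.3156206 − 157.92411 = 1.3915106 u
E_B = 1.3915106 × 931.494 = 1296.18 MeV
BE/A = 1296.18 MeV / 158 = 8.204 MeV/nucleon

8.20 MeV/nucleon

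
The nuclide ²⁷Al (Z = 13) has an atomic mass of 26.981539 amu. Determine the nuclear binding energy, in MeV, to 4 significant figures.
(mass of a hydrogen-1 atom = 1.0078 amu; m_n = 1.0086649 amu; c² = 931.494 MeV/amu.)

Mass of separated nucleons = 13(1.0078) + 14(1.0086649) = 13.1014 + 14.1213086 = 27.2227086 amu
Mass defect Δm = 27.2227086 − 26.981539 = 0.2411696 amu
Converting to energy: 0.2411696 amu × 931.494 MeV/amu = 224.648 MeV

224.6 MeV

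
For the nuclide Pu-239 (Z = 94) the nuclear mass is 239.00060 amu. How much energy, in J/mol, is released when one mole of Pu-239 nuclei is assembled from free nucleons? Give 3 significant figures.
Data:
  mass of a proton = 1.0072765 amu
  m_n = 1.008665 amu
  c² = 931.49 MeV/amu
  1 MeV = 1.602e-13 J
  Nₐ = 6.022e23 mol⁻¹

The nucleus contains 94 protons and 239 − 94 = 145 neutrons.
Σm = 94·m_p + 145·m_n = 94.6839910 + 146.256425 = 240.9404160 amu
The mass defect is 240.9404160 − 239.00060 = 1.9398160 amu.
Binding energy = Δm·c² = 1.9398160 × 931.49 MeV/amu = 1806.92 MeV
Per nucleus in joules: 1806.92 MeV × 1.602e-13 J/MeV = 2.8947e-10 J
Per mole: 2.8947e-10 J × 6.022e23 mol⁻¹ = 1.7432e+14 J/mol

1.74e+14 J/mol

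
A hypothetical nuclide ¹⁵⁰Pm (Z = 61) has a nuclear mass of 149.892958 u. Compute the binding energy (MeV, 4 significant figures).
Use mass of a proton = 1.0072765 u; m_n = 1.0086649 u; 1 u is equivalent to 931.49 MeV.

1232 MeV

Σm = 61·m_p + 89·m_n = 61.4438665 + 89.7711761 = 151.2150426 u
Δm = 151.2150426 − 149.892958 = 1.3220846 u
Binding energy = Δm·c² = 1.3220846 × 931.49 MeV/u = 1231.51 MeV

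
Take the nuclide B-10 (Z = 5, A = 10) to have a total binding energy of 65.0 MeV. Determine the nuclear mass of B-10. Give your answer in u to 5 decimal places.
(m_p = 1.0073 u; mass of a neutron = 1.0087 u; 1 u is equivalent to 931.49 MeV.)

Mass defect = 65.0 MeV / (931.49 MeV/u) = 0.0697807 u
Constituent mass = 5(1.0073) + 5(1.0087) = 10.0800 u
Nuclear mass = 10.0800 − 0.0697807 = 10.0102193 u ≈ 10.01022 u (to 5 decimal places)

10.01022 u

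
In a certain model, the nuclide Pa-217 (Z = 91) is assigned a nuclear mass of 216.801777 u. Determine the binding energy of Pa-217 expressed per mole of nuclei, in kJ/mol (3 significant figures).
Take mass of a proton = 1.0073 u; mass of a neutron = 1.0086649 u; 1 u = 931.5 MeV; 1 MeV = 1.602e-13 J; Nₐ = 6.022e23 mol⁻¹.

With 91 protons and 126 neutrons (A = 217):
Mass of separated nucleons = 91(1.0073) + 126(1.0086649) = 91.6643 + 127.0917774 = 218.7560774 u
Mass defect Δm = 218.7560774 − 216.801777 = 1.9543004 u
Binding energy = Δm·c² = 1.9543004 × 931.5 MeV/u = 1820.43 MeV
Per nucleus in joules: 1820.43 MeV × 1.602e-13 J/MeV = 2.9163e-10 J
Per mole: 2.9163e-10 J × 6.022e23 mol⁻¹ = 1.7562e+14 J/mol

1.76e+11 kJ/mol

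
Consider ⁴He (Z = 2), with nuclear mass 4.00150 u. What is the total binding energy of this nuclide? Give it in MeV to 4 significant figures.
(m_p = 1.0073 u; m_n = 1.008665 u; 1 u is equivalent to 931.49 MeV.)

The nucleus contains 2 protons and 4 − 2 = 2 neutrons.
Total constituent mass: 2 × 1.0073 + 2 × 1.008665 = 4.031930 u
Mass defect Δm = 4.031930 − 4.00150 = 0.030430 u
Binding energy = Δm·c² = 0.030430 × 931.49 MeV/u = 28.3452 MeV

28.35 MeV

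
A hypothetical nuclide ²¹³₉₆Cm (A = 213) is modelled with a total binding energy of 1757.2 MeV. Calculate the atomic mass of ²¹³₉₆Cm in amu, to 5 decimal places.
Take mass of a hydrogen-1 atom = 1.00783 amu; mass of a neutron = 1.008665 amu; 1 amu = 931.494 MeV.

212.87905 amu

Mass defect = 1757.2 MeV / (931.494 MeV/amu) = 1.8864319 amu
Constituent mass = 96(1.00783) + 117(1.008665) = 214.765485 amu
Atomic mass = 214.765485 − 1.8864319 = 212.8790531 amu ≈ 212.87905 amu (to 5 decimal places)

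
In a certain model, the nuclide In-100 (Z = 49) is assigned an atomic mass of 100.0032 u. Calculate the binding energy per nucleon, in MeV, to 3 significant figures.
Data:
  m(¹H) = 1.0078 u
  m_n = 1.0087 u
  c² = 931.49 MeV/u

7.66 MeV/nucleon

The nucleus contains 49 protons and 100 − 49 = 51 neutrons.
Total constituent mass: 49 × 1.0078 + 51 × 1.0087 = 100.8259 u
The mass defect is 100.8259 − 100.0032 = 0.8227 u.
Converting to energy: 0.8227 u × 931.49 MeV/u = 766.337 MeV
BE/A = 766.337 MeV / 100 = 7.663 MeV/nucleon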